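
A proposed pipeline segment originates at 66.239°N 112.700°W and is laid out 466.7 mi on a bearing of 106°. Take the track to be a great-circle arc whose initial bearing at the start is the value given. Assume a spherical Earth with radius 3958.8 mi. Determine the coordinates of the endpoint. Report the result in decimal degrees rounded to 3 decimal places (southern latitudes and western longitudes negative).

latitude 63.614°, longitude -97.962°

δ = 466.7/3958.8 = 0.117889 rad (6.7546°).
Start latitude φ₁ = 1.156089 rad; initial bearing θ = 1.850049 rad.
Destination latitude: φ₂ = arcsin( sin φ₁ cos δ + cos φ₁ sin δ cos θ ) = arcsin(0.895819) = 63.614°.
Δλ = atan2( sin θ sin δ cos φ₁ , cos δ − sin φ₁ sin φ₂ ) = atan2(0.045554, 0.173175) = 0.257227 rad = 14.738°.
λ₂ = -112.700° + 14.738° = -97.962°.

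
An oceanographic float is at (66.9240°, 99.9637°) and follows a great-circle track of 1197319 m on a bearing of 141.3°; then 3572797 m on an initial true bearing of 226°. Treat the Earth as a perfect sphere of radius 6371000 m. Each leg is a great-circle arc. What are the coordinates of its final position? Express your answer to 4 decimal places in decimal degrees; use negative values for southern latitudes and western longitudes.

latitude 31.3556°, longitude 86.0271°

Apply the spherical direct solution leg by leg, carrying full precision between legs.
Leg 1: from (66.9240°, 99.9637°), δ = 1197319/6371000 = 0.187933 rad, θ = 141.3° → φ = 57.8479°, λ = 112.6436°.
Leg 2: from (57.8479°, 112.6436°), δ = 3572797/6371000 = 0.560791 rad, θ = 226° → φ = 31.3556°, λ = 86.0271°.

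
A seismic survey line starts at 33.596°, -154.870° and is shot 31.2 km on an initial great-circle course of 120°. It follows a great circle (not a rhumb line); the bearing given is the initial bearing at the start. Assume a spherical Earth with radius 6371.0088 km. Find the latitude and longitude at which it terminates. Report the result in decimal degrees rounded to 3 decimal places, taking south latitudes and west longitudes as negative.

latitude 33.455°, longitude -154.579°

Central angle δ = d/R = 0.004897 rad.
With φ₁ = 33.596° = 0.586361 rad and θ = 120° = 2.094395 rad:
Applying the spherical law of cosines for sides, sin φ₂ = sin φ₁ cos δ + cos φ₁ sin δ cos θ = 0.551287, so φ₂ = 33.455°.
For the longitude increment, Δλ = atan2( sin θ sin δ cos φ₁, cos δ − sin φ₁ sin φ₂ ) = atan2(0.003533, 0.694942) = 0.291°.
λ₂ = λ₁ + Δλ = -154.579°.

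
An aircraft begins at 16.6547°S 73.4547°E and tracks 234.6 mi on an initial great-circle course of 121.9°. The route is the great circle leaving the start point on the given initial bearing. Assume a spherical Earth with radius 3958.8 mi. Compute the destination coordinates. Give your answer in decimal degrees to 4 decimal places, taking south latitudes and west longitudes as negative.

latitude -18.4263°, longitude 76.4927°

The arc subtends δ = 234.6/3958.8 = 0.059260 rad at the centre.
Start latitude φ₁ = -0.290679 rad; initial bearing θ = 2.127556 rad.
Destination latitude: φ₂ = arcsin( sin φ₁ cos δ + cos φ₁ sin δ cos θ ) = arcsin(-0.316084) = -18.4263°.
Δλ = atan2( sin θ sin δ cos φ₁ , cos δ − sin φ₁ sin φ₂ ) = atan2(0.048172, 0.907654) = 0.053023 rad = 3.0380°.
λ₂ = λ₁ + Δλ = 76.4927°.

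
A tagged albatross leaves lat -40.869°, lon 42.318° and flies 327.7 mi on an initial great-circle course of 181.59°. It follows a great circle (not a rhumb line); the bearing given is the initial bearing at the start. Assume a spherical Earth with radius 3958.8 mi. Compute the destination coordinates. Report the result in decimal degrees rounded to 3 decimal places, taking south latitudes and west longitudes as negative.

latitude -45.610°, longitude 42.130°

Central angle δ = d/R = 0.082778 rad.
With φ₁ = -40.869° = -0.713299 rad and θ = 181.59° = 3.169343 rad:
Applying the spherical law of cosines for sides, sin φ₂ = sin φ₁ cos δ + cos φ₁ sin δ cos θ = -0.714593, so φ₂ = -45.610°.
Then Δλ = atan2(-0.001735, 0.528995) = -0.003280 rad, from sin θ sin δ cos φ₁ over cos δ − sin φ₁ sin φ₂.
Hence λ₂ = 42.318° + -0.188° = 42.130°.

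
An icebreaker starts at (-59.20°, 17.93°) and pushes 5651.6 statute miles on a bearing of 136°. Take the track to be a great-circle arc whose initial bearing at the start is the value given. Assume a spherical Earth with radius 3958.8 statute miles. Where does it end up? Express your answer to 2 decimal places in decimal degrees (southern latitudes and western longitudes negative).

latitude -29.15°, longitude 146.00°

Central angle δ = d/R = 1.427604 rad.
With φ₁ = -59.20° = -1.033235 rad and θ = 136° = 2.373648 rad:
sin φ₂ = sin φ₁ cos δ + cos φ₁ sin δ cos θ = (-0.858960)(0.142703) + (0.512043)(0.989766)(-0.719340) = -0.487139
φ₂ = asin(-0.487139) = -0.508811 rad = -29.15°.
For the longitude increment, Δλ = atan2( sin θ sin δ cos φ₁, cos δ − sin φ₁ sin φ₂ ) = atan2(0.352055, -0.275730) = 128.07°.
Hence λ₂ = 17.93° + 128.07° = 146.00°.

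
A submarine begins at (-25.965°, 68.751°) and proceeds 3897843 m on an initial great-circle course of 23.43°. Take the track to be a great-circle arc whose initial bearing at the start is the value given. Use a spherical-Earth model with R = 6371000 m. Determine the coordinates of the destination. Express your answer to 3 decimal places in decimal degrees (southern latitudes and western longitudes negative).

δ = 3897843/6371000 = 0.611810 rad (35.0541°).
Start latitude φ₁ = -0.453175 rad; initial bearing θ = 0.408931 rad.
Applying the spherical law of cosines for sides, sin φ₂ = sin φ₁ cos δ + cos φ₁ sin δ cos θ = 0.115394, so φ₂ = 6.626°.
Then Δλ = atan2(0.205326, 0.869132) = 0.231989 rad, from sin θ sin δ cos φ₁ over cos δ − sin φ₁ sin φ₂.
Hence λ₂ = 68.751° + 13.292° = 82.043°.

latitude 6.626°, longitude 82.043°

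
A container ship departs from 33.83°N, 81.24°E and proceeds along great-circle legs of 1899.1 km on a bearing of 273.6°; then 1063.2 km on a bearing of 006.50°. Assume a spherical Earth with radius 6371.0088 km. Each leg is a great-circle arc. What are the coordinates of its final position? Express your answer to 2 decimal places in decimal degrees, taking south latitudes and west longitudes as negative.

latitude 42.69°, longitude 62.20°

Apply the spherical direct solution leg by leg, carrying full precision between legs.
Leg 1: from (33.83°, 81.24°), δ = 1899.1/6371.0088 = 0.298085 rad, θ = 273.6° → φ = 33.20°, λ = 60.74°.
Leg 2: from (33.20°, 60.74°), δ = 1063.2/6371.0088 = 0.166881 rad, θ = 6.5° → φ = 42.69°, λ = 62.20°.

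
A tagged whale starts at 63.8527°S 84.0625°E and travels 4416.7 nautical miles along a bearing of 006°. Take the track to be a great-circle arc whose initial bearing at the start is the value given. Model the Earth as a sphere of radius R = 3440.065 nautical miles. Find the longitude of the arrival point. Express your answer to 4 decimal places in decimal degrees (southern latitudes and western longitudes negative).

The arc subtends δ = 4416.7/3440.065 = 1.283900 rad at the centre.
Converting: φ₁ = -1.114440 rad, θ = 0.104720 rad.
Destination latitude: φ₂ = arcsin( sin φ₁ cos δ + cos φ₁ sin δ cos θ ) = arcsin(0.166335) = 9.5748°.
Then Δλ = atan2(0.044181, 0.432290) = 0.101848 rad, from sin θ sin δ cos φ₁ over cos δ − sin φ₁ sin φ₂.
λ₂ = λ₁ + Δλ = 89.8980°.

longitude 89.8980°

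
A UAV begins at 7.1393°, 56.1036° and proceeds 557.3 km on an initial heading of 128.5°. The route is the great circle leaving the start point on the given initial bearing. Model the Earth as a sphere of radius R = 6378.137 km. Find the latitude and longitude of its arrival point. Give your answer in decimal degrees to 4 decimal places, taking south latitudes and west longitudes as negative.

latitude 4.0085°, longitude 60.0293°

The arc subtends δ = 557.3/6378.137 = 0.087377 rad at the centre.
Converting: φ₁ = 0.124604 rad, θ = 2.242748 rad.
Applying the spherical law of cosines for sides, sin φ₂ = sin φ₁ cos δ + cos φ₁ sin δ cos θ = 0.069905, so φ₂ = 4.0085°.
Then Δλ = atan2(0.067765, 0.987497) = 0.068516 rad, from sin θ sin δ cos φ₁ over cos δ − sin φ₁ sin φ₂.
λ₂ = 56.1036° + 3.9257° = 60.0293°.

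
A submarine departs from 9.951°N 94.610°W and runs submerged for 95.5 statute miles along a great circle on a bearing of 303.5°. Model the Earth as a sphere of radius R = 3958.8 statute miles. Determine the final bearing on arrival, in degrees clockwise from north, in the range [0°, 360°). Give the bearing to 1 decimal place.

The arc subtends δ = 95.5/3958.8 = 0.024123 rad at the centre.
With φ₁ = 9.951° = 0.173678 rad and θ = 303.5° = 5.297074 rad:
Destination latitude: φ₂ = arcsin( sin φ₁ cos δ + cos φ₁ sin δ cos θ ) = arcsin(0.185869) = 10.712°.
Δλ = atan2( sin θ sin δ cos φ₁ , cos δ − sin φ₁ sin φ₂ ) = atan2(-0.019812, 0.967590) = -0.020472 rad = -1.173°.
λ₂ = -94.610° + -1.173° = -95.783°.
The forward bearing on arrival equals the back-azimuth from the destination plus 180°.
Back-azimuth from P₂ (10.7°, -95.8°) to P₁ (10.0°, -94.6°), with Δλ' = λ₁ − λ₂ = 1.2°: atan2( sin Δλ' cos φ₁ , cos φ₂ sin φ₁ − sin φ₂ cos φ₁ cos Δλ' ) = 123.3°.
Final bearing = (123.3° + 180°) mod 360° = 303.3°.

final bearing 303.3°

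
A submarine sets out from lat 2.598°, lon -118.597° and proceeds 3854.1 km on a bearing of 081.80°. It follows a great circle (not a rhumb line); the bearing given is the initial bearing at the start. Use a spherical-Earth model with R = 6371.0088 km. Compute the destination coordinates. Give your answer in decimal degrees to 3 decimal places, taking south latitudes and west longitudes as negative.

Angular distance δ = d/R = 3854.1 / 6371.0088 = 0.604943 rad.
Start latitude φ₁ = 0.045344 rad; initial bearing θ = 1.427679 rad.
Destination latitude: φ₂ = arcsin( sin φ₁ cos δ + cos φ₁ sin δ cos θ ) = arcsin(0.118316) = 6.795°.
For the longitude increment, Δλ = atan2( sin θ sin δ cos φ₁, cos δ − sin φ₁ sin φ₂ ) = atan2(0.562323, 0.817171) = 34.533°.
λ₂ = λ₁ + Δλ = -84.064°.

latitude 6.795°, longitude -84.064°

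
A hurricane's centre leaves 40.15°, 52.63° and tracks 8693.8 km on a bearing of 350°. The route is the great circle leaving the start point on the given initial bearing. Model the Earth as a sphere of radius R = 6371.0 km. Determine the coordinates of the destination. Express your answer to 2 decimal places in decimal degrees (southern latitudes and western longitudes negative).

latitude 60.32°, longitude -107.29°

The arc subtends δ = 8693.8/6371 = 1.364590 rad at the centre.
Start latitude φ₁ = 0.700750 rad; initial bearing θ = 6.108652 rad.
sin φ₂ = sin φ₁ cos δ + cos φ₁ sin δ cos θ = (0.644791)(0.204749) + (0.764359)(0.978815)(0.984808) = 0.868819
φ₂ = asin(0.868819) = 1.052813 rad = 60.32°.
Δλ = atan2( sin θ sin δ cos φ₁ , cos δ − sin φ₁ sin φ₂ ) = atan2(-0.129918, -0.355458) = -2.791183 rad = -159.92°.
λ₂ = λ₁ + Δλ = -107.29°.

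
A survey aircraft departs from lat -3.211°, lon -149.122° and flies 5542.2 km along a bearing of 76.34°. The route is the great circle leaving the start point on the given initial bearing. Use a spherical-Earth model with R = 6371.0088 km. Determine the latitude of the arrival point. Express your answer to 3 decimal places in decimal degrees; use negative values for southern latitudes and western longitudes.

latitude 8.284°

The arc subtends δ = 5542.2/6371.0088 = 0.869909 rad at the centre.
Start latitude φ₁ = -0.056043 rad; initial bearing θ = 1.332384 rad.
Applying the spherical law of cosines for sides, sin φ₂ = sin φ₁ cos δ + cos φ₁ sin δ cos θ = 0.144084, so φ₂ = 8.284°.
Then Δλ = atan2(0.741487, 0.652966) = 0.848793 rad, from sin θ sin δ cos φ₁ over cos δ − sin φ₁ sin φ₂.
λ₂ = -149.122° + 48.632° = -100.490°.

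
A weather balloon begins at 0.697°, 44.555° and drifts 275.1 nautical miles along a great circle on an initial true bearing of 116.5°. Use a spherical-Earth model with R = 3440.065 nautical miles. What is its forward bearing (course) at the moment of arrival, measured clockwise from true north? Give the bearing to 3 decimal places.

Central angle δ = d/R = 0.079969 rad.
Start latitude φ₁ = 0.012165 rad; initial bearing θ = 2.033309 rad.
Destination latitude: φ₂ = arcsin( sin φ₁ cos δ + cos φ₁ sin δ cos θ ) = arcsin(-0.023516) = -1.347°.
For the longitude increment, Δλ = atan2( sin θ sin δ cos φ₁, cos δ − sin φ₁ sin φ₂ ) = atan2(0.071486, 0.997090) = 4.101°.
λ₂ = λ₁ + Δλ = 48.656°.
The forward bearing on arrival equals the back-azimuth from the destination plus 180°.
Back-azimuth from P₂ (-1.347°, 48.656°) to P₁ (0.697°, 44.555°), with Δλ' = λ₁ − λ₂ = -4.101°: atan2( sin Δλ' cos φ₁ , cos φ₂ sin φ₁ − sin φ₂ cos φ₁ cos Δλ' ) = 296.477°.
Final bearing = (296.477° + 180°) mod 360° = 116.477°.

final bearing 116.477°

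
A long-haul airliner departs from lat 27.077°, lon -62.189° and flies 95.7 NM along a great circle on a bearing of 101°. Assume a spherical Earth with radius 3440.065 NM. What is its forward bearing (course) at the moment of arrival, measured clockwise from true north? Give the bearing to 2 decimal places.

Angular distance δ = d/R = 95.7 / 3440.065 = 0.027819 rad.
With φ₁ = 27.077° = 0.472583 rad and θ = 101° = 1.762783 rad:
Destination latitude: φ₂ = arcsin( sin φ₁ cos δ + cos φ₁ sin δ cos θ ) = arcsin(0.450286) = 26.762°.
Then Δλ = atan2(0.024312, 0.794649) = 0.030585 rad, from sin θ sin δ cos φ₁ over cos δ − sin φ₁ sin φ₂.
Hence λ₂ = -62.189° + 1.752° = -60.437°.
The forward bearing on arrival equals the back-azimuth from the destination plus 180°.
Back-azimuth from P₂ (26.76°, -60.44°) to P₁ (27.08°, -62.19°), with Δλ' = λ₁ − λ₂ = -1.75°: atan2( sin Δλ' cos φ₁ , cos φ₂ sin φ₁ − sin φ₂ cos φ₁ cos Δλ' ) = 281.79°.
Final bearing = (281.79° + 180°) mod 360° = 101.79°.

final bearing 101.79°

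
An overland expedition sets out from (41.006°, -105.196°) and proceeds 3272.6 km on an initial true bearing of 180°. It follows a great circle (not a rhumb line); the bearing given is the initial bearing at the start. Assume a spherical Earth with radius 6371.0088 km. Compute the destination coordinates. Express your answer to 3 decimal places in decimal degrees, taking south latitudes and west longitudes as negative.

latitude 11.575°, longitude -105.196°

Central angle δ = d/R = 0.513671 rad.
Converting: φ₁ = 0.715690 rad, θ = 3.141593 rad.
Applying the spherical law of cosines for sides, sin φ₂ = sin φ₁ cos δ + cos φ₁ sin δ cos θ = 0.200648, so φ₂ = 11.575°.
Then Δλ = atan2(0.000000, 0.739294) = 0.000000 rad, from sin θ sin δ cos φ₁ over cos δ − sin φ₁ sin φ₂.
λ₂ = -105.196° + 0.000° = -105.196°.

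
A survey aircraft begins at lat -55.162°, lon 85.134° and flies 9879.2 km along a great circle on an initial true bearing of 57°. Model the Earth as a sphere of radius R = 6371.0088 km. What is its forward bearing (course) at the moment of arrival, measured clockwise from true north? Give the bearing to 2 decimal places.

δ = 9879.2/6371.0088 = 1.550649 rad (88.8457°).
Start latitude φ₁ = -0.962759 rad; initial bearing θ = 0.994838 rad.
sin φ₂ = sin φ₁ cos δ + cos φ₁ sin δ cos θ = (-0.820771)(0.020146) + (0.571258)(0.999797)(0.544639) = 0.294531
φ₂ = asin(0.294531) = 0.298965 rad = 17.129°.
Δλ = atan2( sin θ sin δ cos φ₁ , cos δ − sin φ₁ sin φ₂ ) = atan2(0.479000, 0.261888) = 1.070460 rad = 61.333°.
λ₂ = λ₁ + Δλ = 146.467°.
The forward bearing on arrival equals the back-azimuth from the destination plus 180°.
Back-azimuth from P₂ (17.13°, 146.47°) to P₁ (-55.16°, 85.13°), with Δλ' = λ₁ − λ₂ = -61.33°: atan2( sin Δλ' cos φ₁ , cos φ₂ sin φ₁ − sin φ₂ cos φ₁ cos Δλ' ) = 210.09°.
Final bearing = (210.09° + 180°) mod 360° = 30.09°.

final bearing 30.09°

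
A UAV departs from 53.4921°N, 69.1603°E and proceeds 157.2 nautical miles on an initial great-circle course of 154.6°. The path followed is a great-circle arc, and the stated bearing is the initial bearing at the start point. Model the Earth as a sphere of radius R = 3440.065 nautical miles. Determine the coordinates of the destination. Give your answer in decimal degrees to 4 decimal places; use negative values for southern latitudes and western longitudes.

latitude 51.1130°, longitude 70.9489°

δ = 157.2/3440.065 = 0.045697 rad (2.6182°).
Converting: φ₁ = 0.933613 rad, θ = 2.698279 rad.
Applying the spherical law of cosines for sides, sin φ₂ = sin φ₁ cos δ + cos φ₁ sin δ cos θ = 0.778386, so φ₂ = 51.1130°.
For the longitude increment, Δλ = atan2( sin θ sin δ cos φ₁, cos δ − sin φ₁ sin φ₂ ) = atan2(0.011657, 0.373309) = 1.7886°.
Hence λ₂ = 69.1603° + 1.7886° = 70.9489°.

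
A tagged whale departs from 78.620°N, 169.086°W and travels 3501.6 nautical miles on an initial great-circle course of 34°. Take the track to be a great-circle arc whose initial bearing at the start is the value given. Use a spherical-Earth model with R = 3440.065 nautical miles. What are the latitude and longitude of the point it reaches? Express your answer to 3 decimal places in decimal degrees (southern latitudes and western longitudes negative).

δ = 3501.6/3440.065 = 1.017888 rad (58.3207°).
With φ₁ = 78.620° = 1.372178 rad and θ = 34° = 0.593412 rad:
sin φ₂ = sin φ₁ cos δ + cos φ₁ sin δ cos θ = (0.980340)(0.525165) + (0.197315)(0.851001)(0.829038) = 0.654048
φ₂ = asin(0.654048) = 0.712924 rad = 40.848°.
Δλ = atan2( sin θ sin δ cos φ₁ , cos δ − sin φ₁ sin φ₂ ) = atan2(0.093897, -0.116025) = 2.461217 rad = 141.017°.
λ₂ = -169.086° + 141.017° = -28.069°.

latitude 40.848°, longitude -28.069°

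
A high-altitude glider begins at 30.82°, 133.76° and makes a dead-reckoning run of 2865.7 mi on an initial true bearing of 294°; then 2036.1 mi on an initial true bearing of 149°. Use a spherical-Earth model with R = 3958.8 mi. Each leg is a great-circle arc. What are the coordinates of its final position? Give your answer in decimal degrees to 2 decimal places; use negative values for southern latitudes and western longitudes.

latitude 11.72°, longitude 98.63°

Apply the spherical direct solution leg by leg, carrying full precision between legs.
Leg 1: from (30.82°, 133.76°), δ = 2865.7/3958.8 = 0.723881 rad, θ = 294° → φ = 37.97°, λ = 83.63°.
Leg 2: from (37.97°, 83.63°), δ = 2036.1/3958.8 = 0.514323 rad, θ = 149° → φ = 11.72°, λ = 98.63°.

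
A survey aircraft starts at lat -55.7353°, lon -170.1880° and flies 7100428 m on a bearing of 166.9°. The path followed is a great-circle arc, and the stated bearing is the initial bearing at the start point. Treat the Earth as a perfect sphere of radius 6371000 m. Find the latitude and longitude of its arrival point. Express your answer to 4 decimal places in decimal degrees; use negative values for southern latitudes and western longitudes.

latitude -58.9169°, longitude -13.3974°

Angular distance δ = d/R = 7100428 / 6371000 = 1.114492 rad.
With φ₁ = -55.7353° = -0.972764 rad and θ = 166.9° = 2.912955 rad:
sin φ₂ = sin φ₁ cos δ + cos φ₁ sin δ cos θ = (-0.826445)(0.440634) + (0.563017)(0.897687)(-0.973976) = -0.856420
φ₂ = asin(-0.856420) = -1.028295 rad = -58.9169°.
For the longitude increment, Δλ = atan2( sin θ sin δ cos φ₁, cos δ − sin φ₁ sin φ₂ ) = atan2(0.114553, -0.267150) = 156.7906°.
Hence λ₂ = -170.1880° + 156.7906° = -13.3974°.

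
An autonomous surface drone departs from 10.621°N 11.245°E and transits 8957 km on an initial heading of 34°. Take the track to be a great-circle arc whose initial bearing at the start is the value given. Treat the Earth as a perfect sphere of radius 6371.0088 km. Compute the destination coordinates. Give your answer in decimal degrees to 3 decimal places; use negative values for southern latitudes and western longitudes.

Angular distance δ = d/R = 8957 / 6371.0088 = 1.405900 rad.
Start latitude φ₁ = 0.185371 rad; initial bearing θ = 0.593412 rad.
Applying the spherical law of cosines for sides, sin φ₂ = sin φ₁ cos δ + cos φ₁ sin δ cos θ = 0.834036, so φ₂ = 56.516°.
For the longitude increment, Δλ = atan2( sin θ sin δ cos φ₁, cos δ − sin φ₁ sin φ₂ ) = atan2(0.542157, 0.010428) = 88.898°.
Hence λ₂ = 11.245° + 88.898° = 100.143°.

latitude 56.516°, longitude 100.143°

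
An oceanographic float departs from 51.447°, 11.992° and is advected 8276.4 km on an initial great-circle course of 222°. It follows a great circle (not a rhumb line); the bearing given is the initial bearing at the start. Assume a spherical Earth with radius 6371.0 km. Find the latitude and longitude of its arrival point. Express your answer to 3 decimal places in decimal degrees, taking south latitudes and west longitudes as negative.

latitude -13.667°, longitude -29.565°

Angular distance δ = d/R = 8276.4 / 6371 = 1.299074 rad.
Start latitude φ₁ = 0.897920 rad; initial bearing θ = 3.874631 rad.
sin φ₂ = sin φ₁ cos δ + cos φ₁ sin δ cos θ = (0.782032)(0.268391) + (0.623238)(0.963310)(-0.743145) = -0.236273
φ₂ = asin(-0.236273) = -0.238528 rad = -13.667°.
Then Δλ = atan2(-0.401727, 0.453164) = -0.725303 rad, from sin θ sin δ cos φ₁ over cos δ − sin φ₁ sin φ₂.
λ₂ = λ₁ + Δλ = -29.565°.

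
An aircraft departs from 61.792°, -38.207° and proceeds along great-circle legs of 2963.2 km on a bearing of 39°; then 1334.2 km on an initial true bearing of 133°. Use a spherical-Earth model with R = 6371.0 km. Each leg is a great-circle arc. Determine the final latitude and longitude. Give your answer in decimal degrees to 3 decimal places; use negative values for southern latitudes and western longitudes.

latitude 62.666°, longitude 48.911°

Apply the spherical direct solution leg by leg, carrying full precision between legs.
Leg 1: from (61.792°, -38.207°), δ = 2963.2/6371 = 0.465108 rad, θ = 39° → φ = 72.248°, λ = 29.575°.
Leg 2: from (72.248°, 29.575°), δ = 1334.2/6371 = 0.209418 rad, θ = 133° → φ = 62.666°, λ = 48.911°.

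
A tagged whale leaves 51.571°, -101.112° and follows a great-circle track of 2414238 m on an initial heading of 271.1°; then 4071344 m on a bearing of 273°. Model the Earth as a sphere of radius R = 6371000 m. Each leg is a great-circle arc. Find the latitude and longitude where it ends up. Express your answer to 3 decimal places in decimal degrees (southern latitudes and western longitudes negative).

latitude 37.516°, longitude 177.326°

Apply the spherical direct solution leg by leg, carrying full precision between legs.
Leg 1: from (51.571°, -101.112°), δ = 2414238/6371000 = 0.378942 rad, θ = 271.1° → φ = 47.073°, λ = -134.005°.
Leg 2: from (47.073°, -134.005°), δ = 4071344/6371000 = 0.639043 rad, θ = 273° → φ = 37.516°, λ = 177.326°.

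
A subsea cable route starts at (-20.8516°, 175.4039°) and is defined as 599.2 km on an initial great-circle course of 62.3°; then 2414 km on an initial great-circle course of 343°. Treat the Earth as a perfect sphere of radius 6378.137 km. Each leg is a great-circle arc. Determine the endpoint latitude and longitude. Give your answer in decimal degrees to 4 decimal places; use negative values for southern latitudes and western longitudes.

latitude 2.5277°, longitude 174.2139°

Apply the spherical direct solution leg by leg, carrying full precision between legs.
Leg 1: from (-20.8516°, 175.4039°), δ = 599.2/6378.137 = 0.093946 rad, θ = 62.3° → φ = -18.2781°, λ = -179.5780°.
Leg 2: from (-18.2781°, -179.5780°), δ = 2414/6378.137 = 0.378480 rad, θ = 343° → φ = 2.5277°, λ = 174.2139°.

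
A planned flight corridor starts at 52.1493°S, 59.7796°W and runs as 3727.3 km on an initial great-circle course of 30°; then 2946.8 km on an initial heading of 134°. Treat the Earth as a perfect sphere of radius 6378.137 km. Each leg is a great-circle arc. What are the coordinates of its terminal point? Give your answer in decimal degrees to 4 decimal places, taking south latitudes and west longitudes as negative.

Apply the spherical direct solution leg by leg, carrying full precision between legs.
Leg 1: from (-52.1493°, -59.7796°), δ = 3727.3/6378.137 = 0.584387 rad, θ = 30° → φ = -21.4328°, λ = -42.5419°.
Leg 2: from (-21.4328°, -42.5419°), δ = 2946.8/6378.137 = 0.462016 rad, θ = 134° → φ = -37.9761°, λ = -18.5394°.

latitude -37.9761°, longitude -18.5394°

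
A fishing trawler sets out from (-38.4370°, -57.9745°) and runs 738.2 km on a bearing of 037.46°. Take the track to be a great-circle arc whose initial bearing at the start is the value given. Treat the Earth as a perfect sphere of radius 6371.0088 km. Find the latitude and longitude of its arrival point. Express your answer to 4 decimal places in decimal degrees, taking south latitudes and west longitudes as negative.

δ = 738.2/6371.0088 = 0.115869 rad (6.6388°).
Start latitude φ₁ = -0.670852 rad; initial bearing θ = 0.653800 rad.
sin φ₂ = sin φ₁ cos δ + cos φ₁ sin δ cos θ = (-0.621654)(0.993295) + (0.783292)(0.115610)(0.793778) = -0.545604
φ₂ = asin(-0.545604) = -0.577110 rad = -33.0659°.
Δλ = atan2( sin θ sin δ cos φ₁ , cos δ − sin φ₁ sin φ₂ ) = atan2(0.055077, 0.654118) = 0.084002 rad = 4.8130°.
λ₂ = -57.9745° + 4.8130° = -53.1615°.

latitude -33.0659°, longitude -53.1615°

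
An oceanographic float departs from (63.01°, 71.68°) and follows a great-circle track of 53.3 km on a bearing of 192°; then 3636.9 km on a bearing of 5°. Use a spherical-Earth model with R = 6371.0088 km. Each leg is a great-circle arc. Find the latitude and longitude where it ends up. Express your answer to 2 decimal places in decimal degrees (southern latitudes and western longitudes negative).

Apply the spherical direct solution leg by leg, carrying full precision between legs.
Leg 1: from (63.01°, 71.68°), δ = 53.3/6371.0088 = 0.008366 rad, θ = 192° → φ = 62.54°, λ = 71.46°.
Leg 2: from (62.54°, 71.46°), δ = 3636.9/6371.0088 = 0.570852 rad, θ = 5° → φ = 84.19°, λ = -136.25°.

latitude 84.19°, longitude -136.25°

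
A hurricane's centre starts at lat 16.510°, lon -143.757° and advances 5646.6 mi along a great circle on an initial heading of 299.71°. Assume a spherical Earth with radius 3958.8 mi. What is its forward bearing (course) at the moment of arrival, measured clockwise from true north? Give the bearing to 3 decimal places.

Angular distance δ = d/R = 5646.6 / 3958.8 = 1.426341 rad.
With φ₁ = 16.510° = 0.288154 rad and θ = 299.71° = 5.230926 rad:
sin φ₂ = sin φ₁ cos δ + cos φ₁ sin δ cos θ = (0.284183)(0.143953) + (0.958770)(0.989585)(0.495610) = 0.511136
φ₂ = asin(0.511136) = 0.536506 rad = 30.740°.
Δλ = atan2( sin θ sin δ cos φ₁ , cos δ − sin φ₁ sin φ₂ ) = atan2(-0.824062, -0.001303) = -1.572377 rad = -90.091°.
λ₂ = -143.757° + -90.091° = -233.848°, normalized to (−180°, 180°] → 126.152°.
The forward bearing on arrival equals the back-azimuth from the destination plus 180°.
Back-azimuth from P₂ (30.740°, 126.152°) to P₁ (16.510°, -143.757°), with Δλ' = λ₁ − λ₂ = -269.909°: atan2( sin Δλ' cos φ₁ , cos φ₂ sin φ₁ − sin φ₂ cos φ₁ cos Δλ' ) = 75.664°.
Final bearing = (75.664° + 180°) mod 360° = 255.664°.

final bearing 255.664°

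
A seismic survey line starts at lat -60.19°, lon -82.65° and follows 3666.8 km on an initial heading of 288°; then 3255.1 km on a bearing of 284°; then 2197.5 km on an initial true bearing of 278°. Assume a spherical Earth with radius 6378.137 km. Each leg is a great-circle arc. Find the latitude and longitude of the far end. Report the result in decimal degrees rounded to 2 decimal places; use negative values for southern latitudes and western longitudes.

latitude -23.77°, longitude -179.18°

Apply the spherical direct solution leg by leg, carrying full precision between legs.
Leg 1: from (-60.19°, -82.65°), δ = 3666.8/6378.137 = 0.574901 rad, θ = 288° → φ = -40.14°, λ = -125.22°.
Leg 2: from (-40.14°, -125.22°), δ = 3255.1/6378.137 = 0.510353 rad, θ = 284° → φ = -28.18°, λ = -157.74°.
Leg 3: from (-28.18°, -157.74°), δ = 2197.5/6378.137 = 0.344536 rad, θ = 278° → φ = -23.77°, λ = -179.18°.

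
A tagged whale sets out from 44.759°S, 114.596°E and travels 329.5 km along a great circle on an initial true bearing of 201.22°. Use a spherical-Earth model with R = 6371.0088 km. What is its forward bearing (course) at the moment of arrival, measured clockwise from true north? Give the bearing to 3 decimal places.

final bearing 202.365°

Central angle δ = d/R = 0.051719 rad.
Converting: φ₁ = -0.781192 rad, θ = 3.511952 rad.
Destination latitude: φ₂ = arcsin( sin φ₁ cos δ + cos φ₁ sin δ cos θ ) = arcsin(-0.737404) = -47.511°.
Δλ = atan2( sin θ sin δ cos φ₁ , cos δ − sin φ₁ sin φ₂ ) = atan2(-0.013286, 0.479438) = -0.027705 rad = -1.587°.
λ₂ = λ₁ + Δλ = 113.009°.
The forward bearing on arrival equals the back-azimuth from the destination plus 180°.
Back-azimuth from P₂ (-47.511°, 113.009°) to P₁ (-44.759°, 114.596°), with Δλ' = λ₁ − λ₂ = 1.587°: atan2( sin Δλ' cos φ₁ , cos φ₂ sin φ₁ − sin φ₂ cos φ₁ cos Δλ' ) = 22.365°.
Final bearing = (22.365° + 180°) mod 360° = 202.365°.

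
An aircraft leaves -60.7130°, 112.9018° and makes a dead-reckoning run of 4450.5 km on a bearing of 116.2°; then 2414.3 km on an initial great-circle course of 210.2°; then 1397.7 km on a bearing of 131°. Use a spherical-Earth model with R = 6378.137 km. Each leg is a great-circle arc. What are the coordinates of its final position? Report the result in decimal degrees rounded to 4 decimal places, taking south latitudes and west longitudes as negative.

Apply the spherical direct solution leg by leg, carrying full precision between legs.
Leg 1: from (-60.7130°, 112.9018°), δ = 4450.5/6378.137 = 0.697774 rad, θ = 116.2° → φ = -53.8134°, λ = -169.5629°.
Leg 2: from (-53.8134°, -169.5629°), δ = 2414.3/6378.137 = 0.378527 rad, θ = 210.2° → φ = -69.8078°, λ = 157.8520°.
Leg 3: from (-69.8078°, 157.8520°), δ = 1397.7/6378.137 = 0.219139 rad, θ = 131° → φ = -74.8671°, λ = -163.2111°.

latitude -74.8671°, longitude -163.2111°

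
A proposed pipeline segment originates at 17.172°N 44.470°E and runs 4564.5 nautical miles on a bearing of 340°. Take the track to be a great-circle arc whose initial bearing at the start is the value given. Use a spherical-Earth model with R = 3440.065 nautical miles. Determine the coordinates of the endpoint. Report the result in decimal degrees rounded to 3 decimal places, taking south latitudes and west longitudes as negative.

δ = 4564.5/3440.065 = 1.326864 rad (76.0237°).
Start latitude φ₁ = 0.299708 rad; initial bearing θ = 5.934119 rad.
Destination latitude: φ₂ = arcsin( sin φ₁ cos δ + cos φ₁ sin δ cos θ ) = arcsin(0.942532) = 70.481°.
Δλ = atan2( sin θ sin δ cos φ₁ , cos δ − sin φ₁ sin φ₂ ) = atan2(-0.317100, -0.036754) = -1.686189 rad = -96.611°.
λ₂ = 44.470° + -96.611° = -52.141°.

latitude 70.481°, longitude -52.141°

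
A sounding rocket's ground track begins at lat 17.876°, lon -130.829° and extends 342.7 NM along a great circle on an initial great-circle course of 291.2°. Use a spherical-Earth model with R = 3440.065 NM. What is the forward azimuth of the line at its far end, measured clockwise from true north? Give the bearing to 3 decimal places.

final bearing 289.369°

δ = 342.7/3440.065 = 0.099620 rad (5.7078°).
Converting: φ₁ = 0.311995 rad, θ = 5.082399 rad.
Applying the spherical law of cosines for sides, sin φ₂ = sin φ₁ cos δ + cos φ₁ sin δ cos θ = 0.339665, so φ₂ = 19.856°.
Δλ = atan2( sin θ sin δ cos φ₁ , cos δ − sin φ₁ sin φ₂ ) = atan2(-0.088248, 0.890779) = -0.098746 rad = -5.658°.
Hence λ₂ = -130.829° + -5.658° = -136.487°.
The forward bearing on arrival equals the back-azimuth from the destination plus 180°.
Back-azimuth from P₂ (19.856°, -136.487°) to P₁ (17.876°, -130.829°), with Δλ' = λ₁ − λ₂ = 5.658°: atan2( sin Δλ' cos φ₁ , cos φ₂ sin φ₁ − sin φ₂ cos φ₁ cos Δλ' ) = 109.369°.
Final bearing = (109.369° + 180°) mod 360° = 289.369°.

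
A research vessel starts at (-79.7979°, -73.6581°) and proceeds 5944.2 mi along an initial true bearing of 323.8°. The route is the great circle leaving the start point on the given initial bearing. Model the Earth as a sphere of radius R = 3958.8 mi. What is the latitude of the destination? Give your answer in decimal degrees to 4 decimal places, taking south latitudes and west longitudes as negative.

latitude 4.2700°

The arc subtends δ = 5944.2/3958.8 = 1.501516 rad at the centre.
With φ₁ = -79.7979° = -1.392736 rad and θ = 323.8° = 5.651376 rad:
sin φ₂ = sin φ₁ cos δ + cos φ₁ sin δ cos θ = (-0.984189)(0.069225) + (0.177121)(0.997601)(0.806960) = 0.074456
φ₂ = asin(0.074456) = 0.074525 rad = 4.2700°.
Then Δλ = atan2(-0.104358, 0.142504) = -0.632086 rad, from sin θ sin δ cos φ₁ over cos δ − sin φ₁ sin φ₂.
λ₂ = -73.6581° + -36.2158° = -109.8739°.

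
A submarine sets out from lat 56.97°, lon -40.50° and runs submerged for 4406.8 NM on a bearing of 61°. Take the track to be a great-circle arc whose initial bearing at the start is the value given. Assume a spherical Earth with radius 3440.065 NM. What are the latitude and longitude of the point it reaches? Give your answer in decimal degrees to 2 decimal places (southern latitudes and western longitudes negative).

Central angle δ = d/R = 1.281022 rad.
With φ₁ = 56.97° = 0.994314 rad and θ = 61° = 1.064651 rad:
Applying the spherical law of cosines for sides, sin φ₂ = sin φ₁ cos δ + cos φ₁ sin δ cos θ = 0.492798, so φ₂ = 29.52°.
Δλ = atan2( sin θ sin δ cos φ₁ , cos δ − sin φ₁ sin φ₂ ) = atan2(0.456860, -0.127419) = 1.842786 rad = 105.58°.
λ₂ = -40.50° + 105.58° = 65.08°.

latitude 29.52°, longitude 65.08°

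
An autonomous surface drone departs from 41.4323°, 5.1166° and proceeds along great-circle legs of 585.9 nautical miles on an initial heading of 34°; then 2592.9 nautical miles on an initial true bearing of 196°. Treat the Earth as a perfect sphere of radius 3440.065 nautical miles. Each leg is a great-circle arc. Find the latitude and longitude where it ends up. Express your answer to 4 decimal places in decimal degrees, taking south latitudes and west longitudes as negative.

Apply the spherical direct solution leg by leg, carrying full precision between legs.
Leg 1: from (41.4323°, 5.1166°), δ = 585.9/3440.065 = 0.170317 rad, θ = 34° → φ = 49.2453°, λ = 13.4646°.
Leg 2: from (49.2453°, 13.4646°), δ = 2592.9/3440.065 = 0.753736 rad, θ = 196° → φ = 7.0576°, λ = 2.5073°.

latitude 7.0576°, longitude 2.5073°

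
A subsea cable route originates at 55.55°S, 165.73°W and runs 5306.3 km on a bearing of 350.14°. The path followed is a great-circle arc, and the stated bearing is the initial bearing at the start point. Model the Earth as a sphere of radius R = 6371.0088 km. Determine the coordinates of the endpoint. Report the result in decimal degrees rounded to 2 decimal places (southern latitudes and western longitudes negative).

The arc subtends δ = 5306.3/6371.0088 = 0.832882 rad at the centre.
Start latitude φ₁ = -0.969530 rad; initial bearing θ = 6.111096 rad.
Applying the spherical law of cosines for sides, sin φ₂ = sin φ₁ cos δ + cos φ₁ sin δ cos θ = -0.142405, so φ₂ = -8.19°.
Then Δλ = atan2(-0.071671, 0.555316) = -0.128354 rad, from sin θ sin δ cos φ₁ over cos δ − sin φ₁ sin φ₂.
λ₂ = λ₁ + Δλ = -173.08°.

latitude -8.19°, longitude -173.08°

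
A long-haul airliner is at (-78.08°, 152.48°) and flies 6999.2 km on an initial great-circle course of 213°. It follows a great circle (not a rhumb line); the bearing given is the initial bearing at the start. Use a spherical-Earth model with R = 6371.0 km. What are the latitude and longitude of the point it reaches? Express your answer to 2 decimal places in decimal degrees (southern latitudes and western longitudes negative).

latitude -36.82°, longitude 9.77°

Central angle δ = d/R = 1.098603 rad.
With φ₁ = -78.08° = -1.362753 rad and θ = 213° = 3.717551 rad:
sin φ₂ = sin φ₁ cos δ + cos φ₁ sin δ cos θ = (-0.978437)(0.454841) + (0.206546)(0.890573)(-0.838671) = -0.599301
φ₂ = asin(-0.599301) = -0.642628 rad = -36.82°.
Then Δλ = atan2(-0.100183, -0.131538) = -2.490690 rad, from sin θ sin δ cos φ₁ over cos δ − sin φ₁ sin φ₂.
Hence λ₂ = 152.48° + -142.71° = 9.77°.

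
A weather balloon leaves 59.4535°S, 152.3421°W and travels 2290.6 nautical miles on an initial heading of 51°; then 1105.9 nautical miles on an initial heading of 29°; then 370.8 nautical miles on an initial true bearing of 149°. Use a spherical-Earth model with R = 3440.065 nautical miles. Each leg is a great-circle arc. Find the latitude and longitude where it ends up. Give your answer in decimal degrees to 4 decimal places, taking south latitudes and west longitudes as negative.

latitude -17.5468°, longitude -106.8216°

Apply the spherical direct solution leg by leg, carrying full precision between legs.
Leg 1: from (-59.4535°, -152.3421°), δ = 2290.6/3440.065 = 0.665860 rad, θ = 51° → φ = -28.6639°, λ = -119.1724°.
Leg 2: from (-28.6639°, -119.1724°), δ = 1105.9/3440.065 = 0.321476 rad, θ = 29° → φ = -12.2755°, λ = -110.1530°.
Leg 3: from (-12.2755°, -110.1530°), δ = 370.8/3440.065 = 0.107789 rad, θ = 149° → φ = -17.5468°, λ = -106.8216°.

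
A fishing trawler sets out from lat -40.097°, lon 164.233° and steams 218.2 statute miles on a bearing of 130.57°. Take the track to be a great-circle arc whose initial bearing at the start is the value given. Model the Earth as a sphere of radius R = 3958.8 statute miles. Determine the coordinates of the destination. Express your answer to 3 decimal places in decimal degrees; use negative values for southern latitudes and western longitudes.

latitude -42.107°, longitude 167.466°

The arc subtends δ = 218.2/3958.8 = 0.055118 rad at the centre.
Converting: φ₁ = -0.699825 rad, θ = 2.278876 rad.
sin φ₂ = sin φ₁ cos δ + cos φ₁ sin δ cos θ = (-0.644084)(0.998481) + (0.764955)(0.055090)(-0.650377) = -0.670513
φ₂ = asin(-0.670513) = -0.734900 rad = -42.107°.
Δλ = atan2( sin θ sin δ cos φ₁ , cos δ − sin φ₁ sin φ₂ ) = atan2(0.032011, 0.566615) = 0.056435 rad = 3.233°.
λ₂ = λ₁ + Δλ = 167.466°.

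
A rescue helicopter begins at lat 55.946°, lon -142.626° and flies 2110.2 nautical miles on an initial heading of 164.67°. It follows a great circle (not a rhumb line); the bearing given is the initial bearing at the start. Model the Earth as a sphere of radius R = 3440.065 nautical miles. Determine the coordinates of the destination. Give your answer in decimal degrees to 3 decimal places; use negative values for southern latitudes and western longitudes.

Angular distance δ = d/R = 2110.2 / 3440.065 = 0.613419 rad.
Start latitude φ₁ = 0.976442 rad; initial bearing θ = 2.874034 rad.
sin φ₂ = sin φ₁ cos δ + cos φ₁ sin δ cos θ = (0.828510)(0.817685) + (0.559974)(0.575666)(-0.964419) = 0.366572
φ₂ = asin(0.366572) = 0.375322 rad = 21.504°.
Δλ = atan2( sin θ sin δ cos φ₁ , cos δ − sin φ₁ sin φ₂ ) = atan2(0.085224, 0.513976) = 0.164319 rad = 9.415°.
Hence λ₂ = -142.626° + 9.415° = -133.211°.

latitude 21.504°, longitude -133.211°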